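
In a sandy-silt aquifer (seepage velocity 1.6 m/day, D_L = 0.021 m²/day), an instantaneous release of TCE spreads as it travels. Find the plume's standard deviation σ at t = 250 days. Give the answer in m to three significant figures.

3.24 m

Dispersive spreading gives a Gaussian with σ² = 2Dt; advection only shifts the center.
σ = √(2 × 0.021 × 250) = 3.24 m.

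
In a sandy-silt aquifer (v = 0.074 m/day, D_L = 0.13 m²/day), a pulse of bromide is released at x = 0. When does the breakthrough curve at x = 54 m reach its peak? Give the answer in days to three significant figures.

706 days

For the 1D instantaneous-source solution, setting ∂C/∂t = 0 at fixed x gives v²t² + 2Dt − x² = 0, so t = (√(D² + v²x²) − D)/v².
√(D² + v²x²) = √(0.13² + 0.074² × 54²) = 3.998; v² = 0.005476.
t = (3.998 − 0.13)/0.005476 = 706 days (vs. the pure-advection estimate x/v = 730 d).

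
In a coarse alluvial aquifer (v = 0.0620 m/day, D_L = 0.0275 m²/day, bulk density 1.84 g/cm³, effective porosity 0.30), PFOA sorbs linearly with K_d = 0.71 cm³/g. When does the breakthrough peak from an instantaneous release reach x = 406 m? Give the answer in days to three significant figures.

Retardation factor R = 1 + ρ_b·K_d/n = 1 + 1.84 × 0.71/0.30 = 5.355.
Sorption retards both mechanisms: v_R = v/R = 0.01158 m/day, D_R = D/R = 0.005135 m²/day.
Peak time from v_R²t² + 2D_R t − x² = 0: t = (√(D_R² + v_R²x²) − D_R)/v_R².
√(D_R² + v_R²x²) = √(0.005135² + 0.01158² × 406²) = 4.701; v_R² = 0.0001341.
t = (4.701 − 0.005135)/0.0001341 = 35000 days.

35000 days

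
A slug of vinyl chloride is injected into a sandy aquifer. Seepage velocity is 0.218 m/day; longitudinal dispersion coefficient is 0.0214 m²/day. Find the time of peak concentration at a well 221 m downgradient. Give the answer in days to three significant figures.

1010 days

For the 1D instantaneous-source solution, setting ∂C/∂t = 0 at fixed x gives v²t² + 2Dt − x² = 0, so t = (√(D² + v²x²) − D)/v².
√(D² + v²x²) = √(0.0214² + 0.218² × 221²) = 48.18; v² = 0.047524.
t = (48.18 − 0.0214)/0.047524 = 1010 days (vs. the pure-advection estimate x/v = 1010 d).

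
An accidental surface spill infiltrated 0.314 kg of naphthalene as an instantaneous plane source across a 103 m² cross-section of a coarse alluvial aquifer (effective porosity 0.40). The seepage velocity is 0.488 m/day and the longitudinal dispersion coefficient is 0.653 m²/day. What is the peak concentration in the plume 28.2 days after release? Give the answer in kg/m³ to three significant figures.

The peak of an instantaneous 1D plume sits at x = vt; there the Gaussian factor is 1 and C_max = M/(n_e·A·√(4πDt)), where n_e·A is the pore area the mass is dissolved in.
√(4πDt) = √(4π × 0.653 × 28.2) = 15.21 m, so C_max = 0.314/(0.40 × 103 × 15.21) = 0.000501 kg/m³.

0.000501 kg/m³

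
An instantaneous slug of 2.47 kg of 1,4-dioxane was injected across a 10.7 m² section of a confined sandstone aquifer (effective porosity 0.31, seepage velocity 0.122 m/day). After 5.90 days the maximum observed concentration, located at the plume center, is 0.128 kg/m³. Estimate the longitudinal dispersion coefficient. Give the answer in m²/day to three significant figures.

0.456 m²/day

At the plume center C_max = M/(n_e·A·√(4πDt)), so D = M²/(4πt·(n_e·A·C_max)²).
n_e·A·C_max = 0.31 × 10.7 × 0.128 = 0.4246 kg/m.
D = 2.47²/(4π × 5.90 × 0.4246²) = 0.456 m²/day.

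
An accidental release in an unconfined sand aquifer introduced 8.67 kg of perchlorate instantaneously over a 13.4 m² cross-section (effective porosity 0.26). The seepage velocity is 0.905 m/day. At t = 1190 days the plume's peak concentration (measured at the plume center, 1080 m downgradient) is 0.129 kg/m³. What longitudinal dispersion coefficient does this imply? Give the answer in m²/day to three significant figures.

At the plume center C_max = M/(n_e·A·√(4πDt)), so D = M²/(4πt·(n_e·A·C_max)²).
n_e·A·C_max = 0.26 × 13.4 × 0.129 = 0.4494 kg/m.
D = 8.67²/(4π × 1190 × 0.4494²) = 0.0249 m²/day.

0.0249 m²/day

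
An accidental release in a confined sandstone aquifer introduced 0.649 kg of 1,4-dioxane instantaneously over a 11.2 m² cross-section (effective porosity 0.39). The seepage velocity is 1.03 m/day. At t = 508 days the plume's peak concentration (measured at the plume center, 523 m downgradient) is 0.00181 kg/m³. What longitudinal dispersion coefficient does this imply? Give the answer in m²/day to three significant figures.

At the plume center C_max = M/(n_e·A·√(4πDt)), so D = M²/(4πt·(n_e·A·C_max)²).
n_e·A·C_max = 0.39 × 11.2 × 0.00181 = 0.007906 kg/m.
D = 0.649²/(4π × 508 × 0.007906²) = 1.06 m²/day.

1.06 m²/day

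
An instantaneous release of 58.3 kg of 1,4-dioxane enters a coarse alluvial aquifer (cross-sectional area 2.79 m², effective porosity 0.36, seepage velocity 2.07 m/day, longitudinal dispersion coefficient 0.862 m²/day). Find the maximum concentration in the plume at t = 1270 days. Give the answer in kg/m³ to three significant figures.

The peak of an instantaneous 1D plume sits at x = vt; there the Gaussian factor is 1 and C_max = M/(n_e·A·√(4πDt)), where n_e·A is the pore area the mass is dissolved in.
√(4πDt) = √(4π × 0.862 × 1270) = 117.3 m, so C_max = 58.3/(0.36 × 2.79 × 117.3) = 0.495 kg/m³.

0.495 kg/m³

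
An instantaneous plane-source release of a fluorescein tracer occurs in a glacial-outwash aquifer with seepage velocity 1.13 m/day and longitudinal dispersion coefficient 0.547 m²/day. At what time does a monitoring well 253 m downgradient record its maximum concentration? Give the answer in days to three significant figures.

For the 1D instantaneous-source solution, setting ∂C/∂t = 0 at fixed x gives v²t² + 2Dt − x² = 0, so t = (√(D² + v²x²) − D)/v².
√(D² + v²x²) = √(0.547² + 1.13² × 253²) = 285.9; v² = 1.2769.
t = (285.9 − 0.547)/1.2769 = 223 days (vs. the pure-advection estimate x/v = 224 d).

223 days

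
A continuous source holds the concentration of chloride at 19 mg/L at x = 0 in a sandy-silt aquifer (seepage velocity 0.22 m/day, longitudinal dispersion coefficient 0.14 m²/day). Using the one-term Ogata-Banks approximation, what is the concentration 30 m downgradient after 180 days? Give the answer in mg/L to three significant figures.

For a continuous step input, C/C₀ ≈ ½·erfc((x−vt)/(2√(Dt))).
vt = 0.22 × 180 = 39.6 m and 2√(Dt) = 2√(0.14 × 180) = 10.04 m.
Argument (x−vt)/(2√(Dt)) = (30 − 39.6)/10.04 = -0.9562; ½·erfc(-0.9562) = 0.9119.
C = 19 × 0.9119 = 17.3 mg/L.

17.3 mg/L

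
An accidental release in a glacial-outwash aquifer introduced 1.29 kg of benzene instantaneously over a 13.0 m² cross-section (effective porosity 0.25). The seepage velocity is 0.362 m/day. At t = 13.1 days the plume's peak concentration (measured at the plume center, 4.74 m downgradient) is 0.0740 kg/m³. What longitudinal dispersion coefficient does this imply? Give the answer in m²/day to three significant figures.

At the plume center C_max = M/(n_e·A·√(4πDt)), so D = M²/(4πt·(n_e·A·C_max)²).
n_e·A·C_max = 0.25 × 13.0 × 0.0740 = 0.2405 kg/m.
D = 1.29²/(4π × 13.1 × 0.2405²) = 0.175 m²/day.

0.175 m²/day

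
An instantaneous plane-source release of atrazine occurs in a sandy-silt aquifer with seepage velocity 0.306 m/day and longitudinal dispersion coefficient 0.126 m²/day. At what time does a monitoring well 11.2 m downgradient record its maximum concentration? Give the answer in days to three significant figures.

For the 1D instantaneous-source solution, setting ∂C/∂t = 0 at fixed x gives v²t² + 2Dt − x² = 0, so t = (√(D² + v²x²) − D)/v².
√(D² + v²x²) = √(0.126² + 0.306² × 11.2²) = 3.430; v² = 0.093636.
t = (3.430 − 0.126)/0.093636 = 35.3 days (vs. the pure-advection estimate x/v = 36.6 d).

35.3 days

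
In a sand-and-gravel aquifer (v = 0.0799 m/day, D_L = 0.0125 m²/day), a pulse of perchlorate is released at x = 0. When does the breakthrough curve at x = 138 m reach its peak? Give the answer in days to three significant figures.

For the 1D instantaneous-source solution, setting ∂C/∂t = 0 at fixed x gives v²t² + 2Dt − x² = 0, so t = (√(D² + v²x²) − D)/v².
√(D² + v²x²) = √(0.0125² + 0.0799² × 138²) = 11.03; v² = 0.00638401.
t = (11.03 − 0.0125)/0.00638401 = 1730 days (vs. the pure-advection estimate x/v = 1730 d).

1730 days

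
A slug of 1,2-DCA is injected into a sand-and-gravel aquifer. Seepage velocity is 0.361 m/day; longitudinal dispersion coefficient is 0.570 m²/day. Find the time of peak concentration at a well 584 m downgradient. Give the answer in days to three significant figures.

1610 days

For the 1D instantaneous-source solution, setting ∂C/∂t = 0 at fixed x gives v²t² + 2Dt − x² = 0, so t = (√(D² + v²x²) − D)/v².
√(D² + v²x²) = √(0.570² + 0.361² × 584²) = 210.8; v² = 0.130321.
t = (210.8 − 0.570)/0.130321 = 1610 days (vs. the pure-advection estimate x/v = 1620 d).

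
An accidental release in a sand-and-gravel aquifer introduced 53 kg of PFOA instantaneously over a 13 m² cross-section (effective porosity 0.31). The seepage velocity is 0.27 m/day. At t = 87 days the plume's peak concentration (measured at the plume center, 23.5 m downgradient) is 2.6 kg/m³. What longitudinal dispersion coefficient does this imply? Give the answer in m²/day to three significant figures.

At the plume center C_max = M/(n_e·A·√(4πDt)), so D = M²/(4πt·(n_e·A·C_max)²).
n_e·A·C_max = 0.31 × 13 × 2.6 = 10.48 kg/m.
D = 53²/(4π × 87 × 10.48²) = 0.0234 m²/day.

0.0234 m²/day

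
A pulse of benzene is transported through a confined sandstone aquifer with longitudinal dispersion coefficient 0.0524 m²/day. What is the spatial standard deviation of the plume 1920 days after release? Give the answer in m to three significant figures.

14.2 m

Dispersive spreading gives a Gaussian with σ² = 2Dt; advection only shifts the center.
σ = √(2 × 0.0524 × 1920) = 14.2 m.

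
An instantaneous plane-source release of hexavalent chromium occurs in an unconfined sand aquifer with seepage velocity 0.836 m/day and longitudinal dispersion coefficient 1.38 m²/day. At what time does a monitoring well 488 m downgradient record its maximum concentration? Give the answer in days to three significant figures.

For the 1D instantaneous-source solution, setting ∂C/∂t = 0 at fixed x gives v²t² + 2Dt − x² = 0, so t = (√(D² + v²x²) − D)/v².
√(D² + v²x²) = √(1.38² + 0.836² × 488²) = 408.0; v² = 0.698896.
t = (408.0 − 1.38)/0.698896 = 582 days (vs. the pure-advection estimate x/v = 584 d).

582 days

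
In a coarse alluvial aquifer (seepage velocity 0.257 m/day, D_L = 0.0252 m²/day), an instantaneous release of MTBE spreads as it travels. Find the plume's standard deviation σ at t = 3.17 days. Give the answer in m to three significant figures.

Dispersive spreading gives a Gaussian with σ² = 2Dt; advection only shifts the center.
σ = √(2 × 0.0252 × 3.17) = 0.400 m.

0.400 m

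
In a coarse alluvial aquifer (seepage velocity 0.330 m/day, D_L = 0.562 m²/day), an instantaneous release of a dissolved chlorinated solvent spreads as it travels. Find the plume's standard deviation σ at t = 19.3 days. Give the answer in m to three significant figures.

Dispersive spreading gives a Gaussian with σ² = 2Dt; advection only shifts the center.
σ = √(2 × 0.562 × 19.3) = 4.66 m.

4.66 m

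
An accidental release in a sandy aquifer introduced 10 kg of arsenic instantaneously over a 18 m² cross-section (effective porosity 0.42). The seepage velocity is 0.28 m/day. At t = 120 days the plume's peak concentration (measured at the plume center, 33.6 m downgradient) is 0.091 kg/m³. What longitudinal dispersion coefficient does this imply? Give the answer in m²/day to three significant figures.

0.140 m²/day

At the plume center C_max = M/(n_e·A·√(4πDt)), so D = M²/(4πt·(n_e·A·C_max)²).
n_e·A·C_max = 0.42 × 18 × 0.091 = 0.6880 kg/m.
D = 10²/(4π × 120 × 0.6880²) = 0.140 m²/day.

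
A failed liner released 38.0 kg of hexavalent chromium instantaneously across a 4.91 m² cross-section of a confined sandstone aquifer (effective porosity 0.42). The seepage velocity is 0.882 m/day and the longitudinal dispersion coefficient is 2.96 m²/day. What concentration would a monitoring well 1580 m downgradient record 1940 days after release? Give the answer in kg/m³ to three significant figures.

0.0325 kg/m³

For an instantaneous plane source, C(x,t) = M/(n_e·A·√(4πDt)) · exp(−(x−vt)²/(4Dt)), with n_e·A the pore (flow) area.
Plume center vt = 0.882 × 1940 = 1711.08 m, so the well at 1580 m is 131.08 m upgradient of the peak.
√(4πDt) = 268.6 m, giving peak height M/(n_e·A·√(4πDt)) = 38.0/(0.42 × 4.91 × 268.6) = 0.06860 kg/m³.
(x−vt)²/(4Dt) = (-131.08)²/(4 × 2.96 × 1940) = 0.7480; exp(−0.7480) = 0.4733.
C = 0.06860 × 0.4733 = 0.0325 kg/m³.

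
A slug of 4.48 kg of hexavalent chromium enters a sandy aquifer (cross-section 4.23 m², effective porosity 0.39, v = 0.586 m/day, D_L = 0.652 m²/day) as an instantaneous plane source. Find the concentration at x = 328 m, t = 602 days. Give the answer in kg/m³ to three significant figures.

For an instantaneous plane source, C(x,t) = M/(n_e·A·√(4πDt)) · exp(−(x−vt)²/(4Dt)), with n_e·A the pore (flow) area.
Plume center vt = 0.586 × 602 = 352.772 m, so the well at 328 m is 24.772 m upgradient of the peak.
√(4πDt) = 70.23 m, giving peak height M/(n_e·A·√(4πDt)) = 4.48/(0.39 × 4.23 × 70.23) = 0.03867 kg/m³.
(x−vt)²/(4Dt) = (-24.772)²/(4 × 0.652 × 602) = 0.3909; exp(−0.3909) = 0.6764.
C = 0.03867 × 0.6764 = 0.0262 kg/m³.

0.0262 kg/m³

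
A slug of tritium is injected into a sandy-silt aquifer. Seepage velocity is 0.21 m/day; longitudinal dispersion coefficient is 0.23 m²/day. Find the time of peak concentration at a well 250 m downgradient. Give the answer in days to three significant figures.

For the 1D instantaneous-source solution, setting ∂C/∂t = 0 at fixed x gives v²t² + 2Dt − x² = 0, so t = (√(D² + v²x²) − D)/v².
√(D² + v²x²) = √(0.23² + 0.21² × 250²) = 52.50; v² = 0.0441.
t = (52.50 − 0.23)/0.0441 = 1190 days (vs. the pure-advection estimate x/v = 1190 d).

1190 days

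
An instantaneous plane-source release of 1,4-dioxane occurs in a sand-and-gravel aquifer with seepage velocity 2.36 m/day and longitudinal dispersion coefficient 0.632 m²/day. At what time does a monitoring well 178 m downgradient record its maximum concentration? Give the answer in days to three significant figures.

75.3 days

For the 1D instantaneous-source solution, setting ∂C/∂t = 0 at fixed x gives v²t² + 2Dt − x² = 0, so t = (√(D² + v²x²) − D)/v².
√(D² + v²x²) = √(0.632² + 2.36² × 178²) = 420.1; v² = 5.5696.
t = (420.1 − 0.632)/5.5696 = 75.3 days (vs. the pure-advection estimate x/v = 75.4 d).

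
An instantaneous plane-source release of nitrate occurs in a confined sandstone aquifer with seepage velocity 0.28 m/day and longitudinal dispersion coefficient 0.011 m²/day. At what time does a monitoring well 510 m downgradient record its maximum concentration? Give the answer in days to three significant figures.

1820 days

For the 1D instantaneous-source solution, setting ∂C/∂t = 0 at fixed x gives v²t² + 2Dt − x² = 0, so t = (√(D² + v²x²) − D)/v².
√(D² + v²x²) = √(0.011² + 0.28² × 510²) = 142.8; v² = 0.0784.
t = (142.8 − 0.011)/0.0784 = 1820 days (vs. the pure-advection estimate x/v = 1820 d).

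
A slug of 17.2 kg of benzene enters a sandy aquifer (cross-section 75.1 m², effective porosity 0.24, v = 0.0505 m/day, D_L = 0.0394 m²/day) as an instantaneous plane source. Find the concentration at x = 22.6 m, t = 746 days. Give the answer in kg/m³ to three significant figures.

For an instantaneous plane source, C(x,t) = M/(n_e·A·√(4πDt)) · exp(−(x−vt)²/(4Dt)), with n_e·A the pore (flow) area.
Plume center vt = 0.0505 × 746 = 37.673 m, so the well at 22.6 m is 15.073 m upgradient of the peak.
√(4πDt) = 19.22 m, giving peak height M/(n_e·A·√(4πDt)) = 17.2/(0.24 × 75.1 × 19.22) = 0.04965 kg/m³.
(x−vt)²/(4Dt) = (-15.073)²/(4 × 0.0394 × 746) = 1.932; exp(−1.932) = 0.1449.
C = 0.04965 × 0.1449 = 0.00719 kg/m³.

0.00719 kg/m³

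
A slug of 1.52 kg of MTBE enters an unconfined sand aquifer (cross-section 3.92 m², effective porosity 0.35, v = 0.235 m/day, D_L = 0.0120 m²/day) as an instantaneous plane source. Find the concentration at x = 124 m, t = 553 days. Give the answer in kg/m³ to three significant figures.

For an instantaneous plane source, C(x,t) = M/(n_e·A·√(4πDt)) · exp(−(x−vt)²/(4Dt)), with n_e·A the pore (flow) area.
Plume center vt = 0.235 × 553 = 129.955 m, so the well at 124 m is 5.955 m upgradient of the peak.
√(4πDt) = 9.132 m, giving peak height M/(n_e·A·√(4πDt)) = 1.52/(0.35 × 3.92 × 9.132) = 0.1213 kg/m³.
(x−vt)²/(4Dt) = (-5.955)²/(4 × 0.0120 × 553) = 1.336; exp(−1.336) = 0.2629.
C = 0.1213 × 0.2629 = 0.0319 kg/m³.

0.0319 kg/m³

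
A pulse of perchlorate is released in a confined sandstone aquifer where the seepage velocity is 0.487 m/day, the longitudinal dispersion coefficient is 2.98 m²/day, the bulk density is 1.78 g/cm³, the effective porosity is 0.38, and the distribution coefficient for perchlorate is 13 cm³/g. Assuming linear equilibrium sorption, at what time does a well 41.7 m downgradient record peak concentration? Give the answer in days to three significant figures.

Retardation factor R = 1 + ρ_b·K_d/n = 1 + 1.78 × 13/0.38 = 61.89.
Sorption retards both mechanisms: v_R = v/R = 0.007869 m/day, D_R = D/R = 0.04815 m²/day.
Peak time from v_R²t² + 2D_R t − x² = 0: t = (√(D_R² + v_R²x²) − D_R)/v_R².
√(D_R² + v_R²x²) = √(0.04815² + 0.007869² × 41.7²) = 0.3317; v_R² = 6.192e-05.
t = (0.3317 − 0.04815)/6.192e-05 = 4580 days.

4580 days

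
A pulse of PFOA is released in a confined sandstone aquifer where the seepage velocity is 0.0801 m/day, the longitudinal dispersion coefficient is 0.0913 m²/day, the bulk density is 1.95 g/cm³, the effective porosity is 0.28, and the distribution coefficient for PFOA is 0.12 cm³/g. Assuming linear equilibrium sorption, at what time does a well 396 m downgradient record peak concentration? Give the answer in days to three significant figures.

9050 days

Retardation factor R = 1 + ρ_b·K_d/n = 1 + 1.95 × 0.12/0.28 = 1.836.
Sorption retards both mechanisms: v_R = v/R = 0.04363 m/day, D_R = D/R = 0.04973 m²/day.
Peak time from v_R²t² + 2D_R t − x² = 0: t = (√(D_R² + v_R²x²) − D_R)/v_R².
√(D_R² + v_R²x²) = √(0.04973² + 0.04363² × 396²) = 17.28; v_R² = 0.001904.
t = (17.28 − 0.04973)/0.001904 = 9050 days.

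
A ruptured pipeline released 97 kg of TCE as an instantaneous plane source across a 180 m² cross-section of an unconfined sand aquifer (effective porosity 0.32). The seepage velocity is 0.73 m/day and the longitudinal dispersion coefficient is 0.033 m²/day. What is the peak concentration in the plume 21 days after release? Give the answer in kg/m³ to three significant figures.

The peak of an instantaneous 1D plume sits at x = vt; there the Gaussian factor is 1 and C_max = M/(n_e·A·√(4πDt)), where n_e·A is the pore area the mass is dissolved in.
√(4πDt) = √(4π × 0.033 × 21) = 2.951 m, so C_max = 97/(0.32 × 180 × 2.951) = 0.571 kg/m³.

0.571 kg/m³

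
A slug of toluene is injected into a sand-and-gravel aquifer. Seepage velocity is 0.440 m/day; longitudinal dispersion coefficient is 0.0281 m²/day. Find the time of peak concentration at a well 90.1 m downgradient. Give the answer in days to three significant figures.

205 days

For the 1D instantaneous-source solution, setting ∂C/∂t = 0 at fixed x gives v²t² + 2Dt − x² = 0, so t = (√(D² + v²x²) − D)/v².
√(D² + v²x²) = √(0.0281² + 0.440² × 90.1²) = 39.64; v² = 0.1936.
t = (39.64 − 0.0281)/0.1936 = 205 days (vs. the pure-advection estimate x/v = 205 d).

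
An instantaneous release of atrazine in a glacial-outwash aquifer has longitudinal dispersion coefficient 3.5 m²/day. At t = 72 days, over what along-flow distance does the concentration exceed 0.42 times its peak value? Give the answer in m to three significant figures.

59.1 m

The plume is Gaussian with σ = √(2Dt) = √(2 × 3.5 × 72) = 22.45 m.
C/C_peak = exp(−Δx²/(2σ²)) = 0.42 ⇒ Δx = σ·√(−2 ln 0.42) = 22.45 × 1.317 = 29.57 m.
Width = 2Δx = 59.1 m.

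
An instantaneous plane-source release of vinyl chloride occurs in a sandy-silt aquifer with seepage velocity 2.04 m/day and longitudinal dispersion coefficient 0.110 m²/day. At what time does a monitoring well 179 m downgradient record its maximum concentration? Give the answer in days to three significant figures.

87.7 days

For the 1D instantaneous-source solution, setting ∂C/∂t = 0 at fixed x gives v²t² + 2Dt − x² = 0, so t = (√(D² + v²x²) − D)/v².
√(D² + v²x²) = √(0.110² + 2.04² × 179²) = 365.2; v² = 4.1616.
t = (365.2 − 0.110)/4.1616 = 87.7 days (vs. the pure-advection estimate x/v = 87.7 d).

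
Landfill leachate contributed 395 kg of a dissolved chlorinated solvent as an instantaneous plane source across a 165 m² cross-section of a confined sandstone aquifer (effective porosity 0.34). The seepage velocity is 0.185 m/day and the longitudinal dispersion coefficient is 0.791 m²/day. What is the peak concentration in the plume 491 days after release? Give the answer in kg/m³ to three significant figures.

0.101 kg/m³

The peak of an instantaneous 1D plume sits at x = vt; there the Gaussian factor is 1 and C_max = M/(n_e·A·√(4πDt)), where n_e·A is the pore area the mass is dissolved in.
√(4πDt) = √(4π × 0.791 × 491) = 69.86 m, so C_max = 395/(0.34 × 165 × 69.86) = 0.101 kg/m³.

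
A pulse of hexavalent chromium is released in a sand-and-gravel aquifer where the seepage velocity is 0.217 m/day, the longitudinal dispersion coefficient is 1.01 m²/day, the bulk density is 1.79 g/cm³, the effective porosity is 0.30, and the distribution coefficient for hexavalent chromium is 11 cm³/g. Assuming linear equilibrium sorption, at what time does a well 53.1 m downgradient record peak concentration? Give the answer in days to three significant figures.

14900 days

Retardation factor R = 1 + ρ_b·K_d/n = 1 + 1.79 × 11/0.30 = 66.63.
Sorption retards both mechanisms: v_R = v/R = 0.003257 m/day, D_R = D/R = 0.01516 m²/day.
Peak time from v_R²t² + 2D_R t − x² = 0: t = (√(D_R² + v_R²x²) − D_R)/v_R².
√(D_R² + v_R²x²) = √(0.01516² + 0.003257² × 53.1²) = 0.1736; v_R² = 1.061e-05.
t = (0.1736 − 0.01516)/1.061e-05 = 14900 days.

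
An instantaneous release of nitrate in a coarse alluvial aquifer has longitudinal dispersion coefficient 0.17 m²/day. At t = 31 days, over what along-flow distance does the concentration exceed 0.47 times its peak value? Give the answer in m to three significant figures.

7.98 m

The plume is Gaussian with σ = √(2Dt) = √(2 × 0.17 × 31) = 3.247 m.
C/C_peak = exp(−Δx²/(2σ²)) = 0.47 ⇒ Δx = σ·√(−2 ln 0.47) = 3.247 × 1.229 = 3.991 m.
Width = 2Δx = 7.98 m.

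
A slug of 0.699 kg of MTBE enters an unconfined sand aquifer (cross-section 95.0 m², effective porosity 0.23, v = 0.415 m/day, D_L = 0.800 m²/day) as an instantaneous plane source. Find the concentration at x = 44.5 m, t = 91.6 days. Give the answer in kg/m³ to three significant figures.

0.000913 kg/m³

For an instantaneous plane source, C(x,t) = M/(n_e·A·√(4πDt)) · exp(−(x−vt)²/(4Dt)), with n_e·A the pore (flow) area.
Plume center vt = 0.415 × 91.6 = 38.014 m, so the well at 44.5 m is 6.486 m downgradient of the peak.
√(4πDt) = 30.35 m, giving peak height M/(n_e·A·√(4πDt)) = 0.699/(0.23 × 95.0 × 30.35) = 0.001054 kg/m³.
(x−vt)²/(4Dt) = (6.486)²/(4 × 0.800 × 91.6) = 0.1435; exp(−0.1435) = 0.8663.
C = 0.001054 × 0.8663 = 0.000913 kg/m³.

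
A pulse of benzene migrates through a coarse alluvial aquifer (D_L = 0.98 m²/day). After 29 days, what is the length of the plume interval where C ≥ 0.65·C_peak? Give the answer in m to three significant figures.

The plume is Gaussian with σ = √(2Dt) = √(2 × 0.98 × 29) = 7.539 m.
C/C_peak = exp(−Δx²/(2σ²)) = 0.65 ⇒ Δx = σ·√(−2 ln 0.65) = 7.539 × 0.9282 = 6.998 m.
Width = 2Δx = 14.0 m.

14.0 m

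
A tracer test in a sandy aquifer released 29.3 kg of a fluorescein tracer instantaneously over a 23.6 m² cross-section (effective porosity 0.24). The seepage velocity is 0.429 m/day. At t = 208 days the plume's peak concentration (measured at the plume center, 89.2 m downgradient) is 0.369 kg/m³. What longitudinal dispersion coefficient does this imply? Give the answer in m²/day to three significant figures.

At the plume center C_max = M/(n_e·A·√(4πDt)), so D = M²/(4πt·(n_e·A·C_max)²).
n_e·A·C_max = 0.24 × 23.6 × 0.369 = 2.090 kg/m.
D = 29.3²/(4π × 208 × 2.090²) = 0.0752 m²/day.

0.0752 m²/day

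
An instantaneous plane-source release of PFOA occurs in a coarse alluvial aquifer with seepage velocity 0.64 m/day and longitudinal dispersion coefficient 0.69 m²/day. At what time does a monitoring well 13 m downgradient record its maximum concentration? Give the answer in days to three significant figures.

For the 1D instantaneous-source solution, setting ∂C/∂t = 0 at fixed x gives v²t² + 2Dt − x² = 0, so t = (√(D² + v²x²) − D)/v².
√(D² + v²x²) = √(0.69² + 0.64² × 13²) = 8.349; v² = 0.4096.
t = (8.349 − 0.69)/0.4096 = 18.7 days (vs. the pure-advection estimate x/v = 20.3 d).

18.7 days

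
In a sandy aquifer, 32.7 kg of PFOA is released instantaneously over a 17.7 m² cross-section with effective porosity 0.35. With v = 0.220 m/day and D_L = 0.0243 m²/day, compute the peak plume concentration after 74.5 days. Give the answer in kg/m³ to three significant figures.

The peak of an instantaneous 1D plume sits at x = vt; there the Gaussian factor is 1 and C_max = M/(n_e·A·√(4πDt)), where n_e·A is the pore area the mass is dissolved in.
√(4πDt) = √(4π × 0.0243 × 74.5) = 4.770 m, so C_max = 32.7/(0.35 × 17.7 × 4.770) = 1.11 kg/m³.

1.11 kg/m³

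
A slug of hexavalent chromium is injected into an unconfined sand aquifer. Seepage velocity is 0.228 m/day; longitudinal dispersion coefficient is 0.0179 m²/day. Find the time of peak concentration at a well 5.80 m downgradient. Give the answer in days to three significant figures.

25.1 days

For the 1D instantaneous-source solution, setting ∂C/∂t = 0 at fixed x gives v²t² + 2Dt − x² = 0, so t = (√(D² + v²x²) − D)/v².
√(D² + v²x²) = √(0.0179² + 0.228² × 5.80²) = 1.323; v² = 0.051984.
t = (1.323 − 0.0179)/0.051984 = 25.1 days (vs. the pure-advection estimate x/v = 25.4 d).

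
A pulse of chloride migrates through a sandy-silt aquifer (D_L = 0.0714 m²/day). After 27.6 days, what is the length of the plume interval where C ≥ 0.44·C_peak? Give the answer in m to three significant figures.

5.09 m

The plume is Gaussian with σ = √(2Dt) = √(2 × 0.0714 × 27.6) = 1.985 m.
C/C_peak = exp(−Δx²/(2σ²)) = 0.44 ⇒ Δx = σ·√(−2 ln 0.44) = 1.985 × 1.281 = 2.543 m.
Width = 2Δx = 5.09 m.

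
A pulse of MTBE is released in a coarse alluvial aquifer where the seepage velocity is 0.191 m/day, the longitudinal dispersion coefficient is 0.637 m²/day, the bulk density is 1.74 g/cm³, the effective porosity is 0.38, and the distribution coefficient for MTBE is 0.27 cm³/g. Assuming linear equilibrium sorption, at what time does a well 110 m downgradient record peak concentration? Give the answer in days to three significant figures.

Retardation factor R = 1 + ρ_b·K_d/n = 1 + 1.74 × 0.27/0.38 = 2.236.
Sorption retards both mechanisms: v_R = v/R = 0.08542 m/day, D_R = D/R = 0.2849 m²/day.
Peak time from v_R²t² + 2D_R t − x² = 0: t = (√(D_R² + v_R²x²) − D_R)/v_R².
√(D_R² + v_R²x²) = √(0.2849² + 0.08542² × 110²) = 9.401; v_R² = 0.007297.
t = (9.401 − 0.2849)/0.007297 = 1250 days.

1250 days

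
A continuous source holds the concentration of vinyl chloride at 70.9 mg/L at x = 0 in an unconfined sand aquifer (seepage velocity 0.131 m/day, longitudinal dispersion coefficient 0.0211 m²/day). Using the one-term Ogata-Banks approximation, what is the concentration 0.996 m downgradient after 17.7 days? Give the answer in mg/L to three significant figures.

66.4 mg/L

For a continuous step input, C/C₀ ≈ ½·erfc((x−vt)/(2√(Dt))).
vt = 0.131 × 17.7 = 2.3187 m and 2√(Dt) = 2√(0.0211 × 17.7) = 1.222 m.
Argument (x−vt)/(2√(Dt)) = (0.996 − 2.3187)/1.222 = -1.082; ½·erfc(-1.082) = 0.9370.
C = 70.9 × 0.9370 = 66.4 mg/L.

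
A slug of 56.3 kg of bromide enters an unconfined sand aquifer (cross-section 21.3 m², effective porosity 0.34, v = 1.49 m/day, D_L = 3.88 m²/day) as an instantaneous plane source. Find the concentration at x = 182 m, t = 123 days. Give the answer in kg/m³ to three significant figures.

0.100 kg/m³

For an instantaneous plane source, C(x,t) = M/(n_e·A·√(4πDt)) · exp(−(x−vt)²/(4Dt)), with n_e·A the pore (flow) area.
Plume center vt = 1.49 × 123 = 183.27 m, so the well at 182 m is 1.27 m upgradient of the peak.
√(4πDt) = 77.44 m, giving peak height M/(n_e·A·√(4πDt)) = 56.3/(0.34 × 21.3 × 77.44) = 0.1004 kg/m³.
(x−vt)²/(4Dt) = (-1.27)²/(4 × 3.88 × 123) = 0.0008449; exp(−0.0008449) = 0.9992.
C = 0.1004 × 0.9992 = 0.100 kg/m³.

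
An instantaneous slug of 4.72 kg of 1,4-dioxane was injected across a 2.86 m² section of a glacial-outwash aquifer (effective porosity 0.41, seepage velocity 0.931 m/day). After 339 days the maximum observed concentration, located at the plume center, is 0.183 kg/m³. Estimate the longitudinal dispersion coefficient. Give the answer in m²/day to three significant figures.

At the plume center C_max = M/(n_e·A·√(4πDt)), so D = M²/(4πt·(n_e·A·C_max)²).
n_e·A·C_max = 0.41 × 2.86 × 0.183 = 0.2146 kg/m.
D = 4.72²/(4π × 339 × 0.2146²) = 0.114 m²/day.

0.114 m²/day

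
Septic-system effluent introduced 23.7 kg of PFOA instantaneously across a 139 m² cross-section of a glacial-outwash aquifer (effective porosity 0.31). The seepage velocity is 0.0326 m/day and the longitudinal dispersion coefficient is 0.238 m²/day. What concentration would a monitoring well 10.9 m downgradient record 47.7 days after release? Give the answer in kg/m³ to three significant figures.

For an instantaneous plane source, C(x,t) = M/(n_e·A·√(4πDt)) · exp(−(x−vt)²/(4Dt)), with n_e·A the pore (flow) area.
Plume center vt = 0.0326 × 47.7 = 1.55502 m, so the well at 10.9 m is 9.34498 m downgradient of the peak.
√(4πDt) = 11.94 m, giving peak height M/(n_e·A·√(4πDt)) = 23.7/(0.31 × 139 × 11.94) = 0.04606 kg/m³.
(x−vt)²/(4Dt) = (9.34498)²/(4 × 0.238 × 47.7) = 1.923; exp(−1.923) = 0.1462.
C = 0.04606 × 0.1462 = 0.00673 kg/m³.

0.00673 kg/m³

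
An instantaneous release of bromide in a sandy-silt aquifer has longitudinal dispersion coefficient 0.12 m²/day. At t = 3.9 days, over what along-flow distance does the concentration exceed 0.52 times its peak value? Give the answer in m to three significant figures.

2.21 m

The plume is Gaussian with σ = √(2Dt) = √(2 × 0.12 × 3.9) = 0.9675 m.
C/C_peak = exp(−Δx²/(2σ²)) = 0.52 ⇒ Δx = σ·√(−2 ln 0.52) = 0.9675 × 1.144 = 1.107 m.
Width = 2Δx = 2.21 m.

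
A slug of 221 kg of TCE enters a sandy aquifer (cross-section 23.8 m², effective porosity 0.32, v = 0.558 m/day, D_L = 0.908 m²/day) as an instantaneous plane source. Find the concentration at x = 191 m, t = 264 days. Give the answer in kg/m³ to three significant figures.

For an instantaneous plane source, C(x,t) = M/(n_e·A·√(4πDt)) · exp(−(x−vt)²/(4Dt)), with n_e·A the pore (flow) area.
Plume center vt = 0.558 × 264 = 147.312 m, so the well at 191 m is 43.688 m downgradient of the peak.
√(4πDt) = 54.88 m, giving peak height M/(n_e·A·√(4πDt)) = 221/(0.32 × 23.8 × 54.88) = 0.5288 kg/m³.
(x−vt)²/(4Dt) = (43.688)²/(4 × 0.908 × 264) = 1.991; exp(−1.991) = 0.1366.
C = 0.5288 × 0.1366 = 0.0722 kg/m³.

0.0722 kg/m³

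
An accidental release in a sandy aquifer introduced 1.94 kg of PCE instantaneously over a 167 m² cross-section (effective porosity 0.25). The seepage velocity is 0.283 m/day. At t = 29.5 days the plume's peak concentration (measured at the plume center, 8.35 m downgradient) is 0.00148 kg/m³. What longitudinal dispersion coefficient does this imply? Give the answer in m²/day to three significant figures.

At the plume center C_max = M/(n_e·A·√(4πDt)), so D = M²/(4πt·(n_e·A·C_max)²).
n_e·A·C_max = 0.25 × 167 × 0.00148 = 0.06179 kg/m.
D = 1.94²/(4π × 29.5 × 0.06179²) = 2.66 m²/day.

2.66 m²/day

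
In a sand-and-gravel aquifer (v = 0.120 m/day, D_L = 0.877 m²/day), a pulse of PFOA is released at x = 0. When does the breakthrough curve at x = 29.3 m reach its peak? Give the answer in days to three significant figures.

For the 1D instantaneous-source solution, setting ∂C/∂t = 0 at fixed x gives v²t² + 2Dt − x² = 0, so t = (√(D² + v²x²) − D)/v².
√(D² + v²x²) = √(0.877² + 0.120² × 29.3²) = 3.624; v² = 0.0144.
t = (3.624 − 0.877)/0.0144 = 191 days (vs. the pure-advection estimate x/v = 244 d).

191 days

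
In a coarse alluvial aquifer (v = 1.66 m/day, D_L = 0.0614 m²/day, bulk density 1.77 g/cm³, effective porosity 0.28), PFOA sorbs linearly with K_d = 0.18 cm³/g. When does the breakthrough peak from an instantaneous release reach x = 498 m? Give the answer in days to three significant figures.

641 days

Retardation factor R = 1 + ρ_b·K_d/n = 1 + 1.77 × 0.18/0.28 = 2.138.
Sorption retards both mechanisms: v_R = v/R = 0.7764 m/day, D_R = D/R = 0.02872 m²/day.
Peak time from v_R²t² + 2D_R t − x² = 0: t = (√(D_R² + v_R²x²) − D_R)/v_R².
√(D_R² + v_R²x²) = √(0.02872² + 0.7764² × 498²) = 386.6; v_R² = 0.6028.
t = (386.6 − 0.02872)/0.6028 = 641 days.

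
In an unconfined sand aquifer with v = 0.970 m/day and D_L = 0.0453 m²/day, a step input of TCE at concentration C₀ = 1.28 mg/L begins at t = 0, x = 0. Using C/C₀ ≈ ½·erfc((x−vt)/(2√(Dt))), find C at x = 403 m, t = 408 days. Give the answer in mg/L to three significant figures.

For a continuous step input, C/C₀ ≈ ½·erfc((x−vt)/(2√(Dt))).
vt = 0.970 × 408 = 395.76 m and 2√(Dt) = 2√(0.0453 × 408) = 8.598 m.
Argument (x−vt)/(2√(Dt)) = (403 − 395.76)/8.598 = 0.8421; ½·erfc(0.8421) = 0.1168.
C = 1.28 × 0.1168 = 0.150 mg/L.

0.150 mg/L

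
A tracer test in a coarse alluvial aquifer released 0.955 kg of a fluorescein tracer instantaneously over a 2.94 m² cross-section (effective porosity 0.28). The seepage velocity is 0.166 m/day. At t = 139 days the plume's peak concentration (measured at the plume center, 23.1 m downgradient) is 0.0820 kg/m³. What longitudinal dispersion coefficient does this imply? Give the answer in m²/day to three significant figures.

0.115 m²/day

At the plume center C_max = M/(n_e·A·√(4πDt)), so D = M²/(4πt·(n_e·A·C_max)²).
n_e·A·C_max = 0.28 × 2.94 × 0.0820 = 0.06750 kg/m.
D = 0.955²/(4π × 139 × 0.06750²) = 0.115 m²/day.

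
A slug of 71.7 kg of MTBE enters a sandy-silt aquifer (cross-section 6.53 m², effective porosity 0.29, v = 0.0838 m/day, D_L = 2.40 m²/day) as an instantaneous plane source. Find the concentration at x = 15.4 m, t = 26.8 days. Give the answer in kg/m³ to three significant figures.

0.680 kg/m³

For an instantaneous plane source, C(x,t) = M/(n_e·A·√(4πDt)) · exp(−(x−vt)²/(4Dt)), with n_e·A the pore (flow) area.
Plume center vt = 0.0838 × 26.8 = 2.24584 m, so the well at 15.4 m is 13.15416 m downgradient of the peak.
√(4πDt) = 28.43 m, giving peak height M/(n_e·A·√(4πDt)) = 71.7/(0.29 × 6.53 × 28.43) = 1.332 kg/m³.
(x−vt)²/(4Dt) = (13.15416)²/(4 × 2.40 × 26.8) = 0.6725; exp(−0.6725) = 0.5104.
C = 1.332 × 0.5104 = 0.680 kg/m³.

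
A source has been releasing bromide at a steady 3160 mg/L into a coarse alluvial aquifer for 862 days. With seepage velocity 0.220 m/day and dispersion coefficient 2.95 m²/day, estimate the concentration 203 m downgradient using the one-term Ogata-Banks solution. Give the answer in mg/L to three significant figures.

For a continuous step input, C/C₀ ≈ ½·erfc((x−vt)/(2√(Dt))).
vt = 0.220 × 862 = 189.64 m and 2√(Dt) = 2√(2.95 × 862) = 100.9 m.
Argument (x−vt)/(2√(Dt)) = (203 − 189.64)/100.9 = 0.1324; ½·erfc(0.1324) = 0.4257.
C = 3160 × 0.4257 = 1350 mg/L.

1350 mg/L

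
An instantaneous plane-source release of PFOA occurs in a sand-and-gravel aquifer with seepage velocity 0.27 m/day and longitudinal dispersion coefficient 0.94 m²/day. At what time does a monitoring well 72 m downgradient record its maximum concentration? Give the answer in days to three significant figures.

254 days

For the 1D instantaneous-source solution, setting ∂C/∂t = 0 at fixed x gives v²t² + 2Dt − x² = 0, so t = (√(D² + v²x²) − D)/v².
√(D² + v²x²) = √(0.94² + 0.27² × 72²) = 19.46; v² = 0.0729.
t = (19.46 − 0.94)/0.0729 = 254 days (vs. the pure-advection estimate x/v = 267 d).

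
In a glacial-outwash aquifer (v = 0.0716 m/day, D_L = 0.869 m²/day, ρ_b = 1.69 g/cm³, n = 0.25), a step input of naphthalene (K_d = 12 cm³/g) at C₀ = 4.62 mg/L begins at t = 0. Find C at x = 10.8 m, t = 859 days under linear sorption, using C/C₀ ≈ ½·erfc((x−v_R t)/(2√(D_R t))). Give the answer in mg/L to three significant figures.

0.0425 mg/L

Retardation factor R = 1 + ρ_b·K_d/n = 1 + 1.69 × 12/0.25 = 82.12.
Sorption retards both mechanisms: v_R = v/R = 0.0008719 m/day, D_R = D/R = 0.01058 m²/day.
v_R·t = 0.0008719 × 859 = 0.7489621 m; 2√(D_R t) = 6.029 m; argument = (10.8 − 0.7489621)/6.029 = 1.667.
C = C₀ × ½·erfc(1.667) = 4.62 × 0.009199 = 0.0425 mg/L.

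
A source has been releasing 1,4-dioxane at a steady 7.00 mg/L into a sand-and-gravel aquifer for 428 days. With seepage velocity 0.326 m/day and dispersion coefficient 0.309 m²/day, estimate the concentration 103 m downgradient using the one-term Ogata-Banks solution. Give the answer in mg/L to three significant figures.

6.91 mg/L

For a continuous step input, C/C₀ ≈ ½·erfc((x−vt)/(2√(Dt))).
vt = 0.326 × 428 = 139.528 m and 2√(Dt) = 2√(0.309 × 428) = 23.00 m.
Argument (x−vt)/(2√(Dt)) = (103 − 139.528)/23.00 = -1.588; ½·erfc(-1.588) = 0.9876.
C = 7.00 × 0.9876 = 6.91 mg/L.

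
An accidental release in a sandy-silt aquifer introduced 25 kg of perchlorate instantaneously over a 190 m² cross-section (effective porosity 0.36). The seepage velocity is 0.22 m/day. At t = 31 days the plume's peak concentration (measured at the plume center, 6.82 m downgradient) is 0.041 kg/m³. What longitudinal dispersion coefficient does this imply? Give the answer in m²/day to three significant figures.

0.204 m²/day

At the plume center C_max = M/(n_e·A·√(4πDt)), so D = M²/(4πt·(n_e·A·C_max)²).
n_e·A·C_max = 0.36 × 190 × 0.041 = 2.804 kg/m.
D = 25²/(4π × 31 × 2.804²) = 0.204 m²/day.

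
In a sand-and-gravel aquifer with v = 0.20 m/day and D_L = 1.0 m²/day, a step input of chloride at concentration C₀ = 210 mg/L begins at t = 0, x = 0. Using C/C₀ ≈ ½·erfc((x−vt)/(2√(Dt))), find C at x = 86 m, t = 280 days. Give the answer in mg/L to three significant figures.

For a continuous step input, C/C₀ ≈ ½·erfc((x−vt)/(2√(Dt))).
vt = 0.20 × 280 = 56 m and 2√(Dt) = 2√(1.0 × 280) = 33.47 m.
Argument (x−vt)/(2√(Dt)) = (86 − 56)/33.47 = 0.8963; ½·erfc(0.8963) = 0.1025.
C = 210 × 0.1025 = 21.5 mg/L.

21.5 mg/L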